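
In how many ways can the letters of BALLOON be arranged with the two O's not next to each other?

There are 7!/(2!·2!) = 1260 arrangements of BALLOON in total.
Arrangements with the O's together: treat OO as one letter, giving (6)!/(2!) = 360.
Subtracting, 1260 − 360 = 900 arrangements keep the O's apart.

900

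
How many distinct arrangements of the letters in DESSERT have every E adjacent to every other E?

360

Treat the 2 copies of E as a single block. The multiset to arrange is then {EE, D, R, S, S, T}, 6 items in all.
That gives (6)!/(2!) = 360 arrangements.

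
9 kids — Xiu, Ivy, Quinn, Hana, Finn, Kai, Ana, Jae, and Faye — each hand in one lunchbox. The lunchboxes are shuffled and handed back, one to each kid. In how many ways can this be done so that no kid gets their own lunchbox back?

133496

This is the derangement count D_9: permutations of 9 items with no fixed point.
By inclusion–exclusion this is Σ_{j=0}^{9} (−1)^j C(9,j)·(9−j)!.
Computing: 362880 − 362880 + 181440 − 60480 + 15120 − 3024 + 504 − 72 + 9 − 1 = 133496.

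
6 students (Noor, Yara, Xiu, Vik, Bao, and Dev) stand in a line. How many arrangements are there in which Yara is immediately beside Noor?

Glue Yara and Noor into one block (2 internal orders), leaving 5 units to arrange in a row.
That gives 2 × 5! = 2 × 120 = 240.

240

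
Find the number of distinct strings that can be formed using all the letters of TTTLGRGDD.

TTTLGRGDD has 9 letters with D appearing twice, G appearing twice, and T appearing 3 times.
The number of distinct arrangements is 9!/(3!·2!·2!) = 362880/24 = 15120.

15120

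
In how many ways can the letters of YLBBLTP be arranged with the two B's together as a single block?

Treat the 2 copies of B as a single block. The multiset to arrange is then {BB, L, L, P, T, Y}, 6 items in all.
That gives (6)!/(2!) = 360 arrangements.

360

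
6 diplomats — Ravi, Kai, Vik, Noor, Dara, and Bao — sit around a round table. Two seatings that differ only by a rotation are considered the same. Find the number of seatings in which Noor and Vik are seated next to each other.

Treat {Noor, Vik} as one unit (2 internal orders) and seat the resulting 5 units around the table: (4)! circular arrangements.
So 2 × (4)! = 2 × 24 = 48.

48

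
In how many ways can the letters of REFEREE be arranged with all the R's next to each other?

Treat the 2 copies of R as a single block. The multiset to arrange is then {RR, E, E, E, E, F}, 6 items in all.
That gives (6)!/(4!) = 30 arrangements.

30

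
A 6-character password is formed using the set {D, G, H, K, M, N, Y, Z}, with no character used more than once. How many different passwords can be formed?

20160

With no repetition, fill the 6 characters in order: 8 choices, then 7, down to 3.
8 × 7 × 6 × 5 × 4 × 3 = 20160.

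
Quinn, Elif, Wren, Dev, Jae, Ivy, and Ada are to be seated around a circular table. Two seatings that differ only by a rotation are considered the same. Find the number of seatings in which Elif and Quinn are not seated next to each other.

Without the restriction there are (6)! = 720 seatings.
Seatings with Elif beside Quinn: treat them as a block with 2 internal orders, giving 2 × (5)! = 240.
Subtracting, 720 − 240 = 480.

480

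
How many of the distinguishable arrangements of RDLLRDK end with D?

Fix D in the last position and arrange the remaining 6 letters.
Those 6 letters have L appearing twice and R appearing twice, giving (6)!/(2!·2!) = 180.

180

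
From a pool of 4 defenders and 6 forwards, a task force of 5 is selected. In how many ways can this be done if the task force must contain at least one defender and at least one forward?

With no constraint there are C(10,5) = 252 possible selections.
Selections missing a whole group: no defenders → C(6,5) = 6; no forwards → C(4,5) = 0.
Both groups omitted at once is impossible, so 252 − 6 = 246.

246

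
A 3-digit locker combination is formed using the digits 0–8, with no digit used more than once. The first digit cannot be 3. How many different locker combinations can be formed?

448

The first digit has 9−1 = 8 choices (anything except 3).
The remaining 2 digits are filled from the other 8 symbols without repetition: 8 × 7 = 56.
Total: 8 × 56 = 448.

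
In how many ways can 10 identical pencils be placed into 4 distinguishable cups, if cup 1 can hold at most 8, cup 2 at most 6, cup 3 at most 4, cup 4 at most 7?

Without the upper bounds there are C(13,3) = 286 ways to split 10 among 4 cups.
Subtract solutions that violate a single cap (substitute x_i' = x_i − (cap_i+1)): x_1 ≥ 9 gives C(4,3) = 4; x_2 ≥ 7 gives C(6,3) = 20; x_3 ≥ 5 gives C(8,3) = 56; x_4 ≥ 8 gives C(5,3) = 10. Together 90.
No two caps can be exceeded simultaneously, so the pair terms are all 0.
By inclusion–exclusion the count is 286 − 90 + 0 = 196.

196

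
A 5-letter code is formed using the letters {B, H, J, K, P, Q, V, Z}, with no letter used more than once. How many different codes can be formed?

6720

Choose and order 5 of the 8 symbols: the first letter has 8 options, the next 7, and so on down to 4.
That product is 8 × 7 × 6 × 5 × 4 = 6720.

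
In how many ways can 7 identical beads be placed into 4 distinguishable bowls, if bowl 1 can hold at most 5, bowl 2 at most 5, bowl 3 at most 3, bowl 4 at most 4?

82

By stars and bars, unrestricted non-negative solutions to x_1+…+x_4 = 7 number C(7+3,3) = 120.
Subtract solutions that violate a single cap (substitute x_i' = x_i − (cap_i+1)): x_1 ≥ 6 gives C(4,3) = 4; x_2 ≥ 6 gives C(4,3) = 4; x_3 ≥ 4 gives C(6,3) = 20; x_4 ≥ 5 gives C(5,3) = 10. Together 38.
No two caps can be exceeded simultaneously, so the pair terms are all 0.
By inclusion–exclusion the count is 120 − 38 + 0 = 82.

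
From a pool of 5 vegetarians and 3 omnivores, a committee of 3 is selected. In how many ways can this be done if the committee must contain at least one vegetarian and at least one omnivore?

45

Unrestricted: C(8,3) = 56 ways to pick any 3 of the 8.
Selections missing a whole group: no vegetarians → C(3,3) = 1; no omnivores → C(5,3) = 10.
Both groups omitted at once is impossible, so 56 − 11 = 45.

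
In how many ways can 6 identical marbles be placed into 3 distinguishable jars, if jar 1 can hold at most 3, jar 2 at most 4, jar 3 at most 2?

9

Without the upper bounds there are C(8,2) = 28 ways to split 6 among 3 jars.
Subtract solutions that violate a single cap (substitute x_i' = x_i − (cap_i+1)): x_1 ≥ 4 gives C(4,2) = 6; x_2 ≥ 5 gives C(3,2) = 3; x_3 ≥ 3 gives C(5,2) = 10. Together 19.
No two caps can be exceeded simultaneously, so the pair terms are all 0.
By inclusion–exclusion the count is 28 − 19 + 0 = 9.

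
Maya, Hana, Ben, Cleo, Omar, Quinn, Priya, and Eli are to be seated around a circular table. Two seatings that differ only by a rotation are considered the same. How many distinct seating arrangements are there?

5040

Around a circle, 8 distinct people have 8!/8 = (7)! = 5040 rotationally distinct seatings.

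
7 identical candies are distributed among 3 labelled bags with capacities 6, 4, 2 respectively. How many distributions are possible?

14

Ignoring the caps, the number of non-negative solutions to x_1+…+x_3 = 7 is C(9,2) = 36.
Subtract solutions that violate a single cap (substitute x_i' = x_i − (cap_i+1)): x_1 ≥ 7 gives C(2,2) = 1; x_2 ≥ 5 gives C(4,2) = 6; x_3 ≥ 3 gives C(6,2) = 15. Together 22.
No two caps can be exceeded simultaneously, so the pair terms are all 0.
By inclusion–exclusion the count is 36 − 22 + 0 = 14.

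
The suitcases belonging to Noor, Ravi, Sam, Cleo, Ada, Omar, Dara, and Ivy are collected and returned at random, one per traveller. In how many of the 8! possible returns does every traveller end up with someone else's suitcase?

Count assignments avoiding every fixed point. For any j of the 8 travellers fixed to their own suitcase, the other 8−j can be arranged in (8−j)! ways.
By inclusion–exclusion this is Σ_{j=0}^{8} (−1)^j C(8,j)·(8−j)!.
Computing: 40320 − 40320 + 20160 − 6720 + 1680 − 336 + 56 − 8 + 1 = 14833.

14833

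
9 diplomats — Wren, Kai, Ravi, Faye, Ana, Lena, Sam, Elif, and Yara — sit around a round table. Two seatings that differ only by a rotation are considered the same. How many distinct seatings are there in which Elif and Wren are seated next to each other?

Treat {Elif, Wren} as one unit (2 internal orders) and seat the resulting 8 units around the table: (7)! circular arrangements.
So 2 × (7)! = 2 × 5040 = 10080.

10080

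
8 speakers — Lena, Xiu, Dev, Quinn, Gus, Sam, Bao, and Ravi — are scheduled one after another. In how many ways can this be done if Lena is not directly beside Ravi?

There are 8! = 40320 arrangements in all. If Lena and Ravi are adjacent, merging them into one block gives 2·(7)! = 10080 arrangements.
Complementary counting: 40320 − 10080 = 30240.

30240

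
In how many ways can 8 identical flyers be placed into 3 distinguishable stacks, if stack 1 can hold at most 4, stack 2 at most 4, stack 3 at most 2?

By stars and bars, unrestricted non-negative solutions to x_1+…+x_3 = 8 number C(8+2,2) = 45.
Subtract solutions that violate a single cap (substitute x_i' = x_i − (cap_i+1)): x_1 ≥ 5 gives C(5,2) = 10; x_2 ≥ 5 gives C(5,2) = 10; x_3 ≥ 3 gives C(7,2) = 21. Together 41.
Add back pairs where two caps are both exceeded: 0 + 1 + 1 = 2.
By inclusion–exclusion the count is 45 − 41 + 2 = 6.

6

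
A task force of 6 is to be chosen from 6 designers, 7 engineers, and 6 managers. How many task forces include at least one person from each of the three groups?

Unrestricted: C(19,6) = 27132 ways to pick any 6 of the 19.
Subtract selections that omit an entire group: no designers → C(13,6) = 1716; no engineers → C(12,6) = 924; no managers → C(13,6) = 1716.
Add back selections omitting two groups (i.e. drawn from a single group): C(6,6) + C(7,6) + C(6,6) = 9.
By inclusion–exclusion: 27132 − 4356 + 9 = 22785.

22785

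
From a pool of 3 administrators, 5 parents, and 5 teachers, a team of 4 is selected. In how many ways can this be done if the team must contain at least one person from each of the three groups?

With no constraint there are C(13,4) = 715 possible selections.
Subtract selections that omit an entire group: no administrators → C(10,4) = 210; no parents → C(8,4) = 70; no teachers → C(8,4) = 70.
Add back selections omitting two groups (i.e. drawn from a single group): C(3,4) + C(5,4) + C(5,4) = 10.
By inclusion–exclusion: 715 − 350 + 10 = 375.

375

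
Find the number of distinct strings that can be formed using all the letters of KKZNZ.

30

Letter multiplicities in KKZNZ: K×2, N×1, Z×2.
The number of distinct arrangements is 5!/(2!·2!) = 120/4 = 30.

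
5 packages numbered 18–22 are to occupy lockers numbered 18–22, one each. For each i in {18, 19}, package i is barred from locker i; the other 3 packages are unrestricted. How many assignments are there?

Let Aᵢ (for i ∈ {18, 19}) be the placements that put package i in its forbidden locker. Any j of these fix j positions, leaving (5−j)! ways to fill the rest, and there are C(2,j) ways to pick which j.
By inclusion–exclusion, the number of valid placements is Σ_{j=0}^{2} (−1)^j C(2,j)·(5−j)!.
Computing: 120 − 48 + 6 = 78.

78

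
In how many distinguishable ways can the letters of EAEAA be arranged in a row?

EAEAA has 5 letters with A appearing 3 times and E appearing twice.
So there are 5! / (3!·2!) = 10 distinguishable arrangements.

10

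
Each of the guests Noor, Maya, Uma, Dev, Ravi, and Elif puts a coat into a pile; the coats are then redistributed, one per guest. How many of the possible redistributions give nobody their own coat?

This is the derangement count D_6: permutations of 6 items with no fixed point.
By inclusion–exclusion this is Σ_{j=0}^{6} (−1)^j C(6,j)·(6−j)!.
Computing: 720 − 720 + 360 − 120 + 30 − 6 + 1 = 265.

265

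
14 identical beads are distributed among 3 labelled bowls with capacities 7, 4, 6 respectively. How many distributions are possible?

Ignoring the caps, the number of non-negative solutions to x_1+…+x_3 = 14 is C(16,2) = 120.
Subtract solutions that violate a single cap (substitute x_i' = x_i − (cap_i+1)): x_1 ≥ 8 gives C(8,2) = 28; x_2 ≥ 5 gives C(11,2) = 55; x_3 ≥ 7 gives C(9,2) = 36. Together 119.
Add back pairs where two caps are both exceeded: 3 + 0 + 6 = 9.
By inclusion–exclusion the count is 120 − 119 + 9 = 10.

10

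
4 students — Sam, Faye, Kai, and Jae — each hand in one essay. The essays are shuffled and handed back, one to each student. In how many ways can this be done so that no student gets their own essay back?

9

This is the derangement count D_4: permutations of 4 items with no fixed point.
By inclusion–exclusion this is Σ_{j=0}^{4} (−1)^j C(4,j)·(4−j)!.
Computing: 24 − 24 + 12 − 4 + 1 = 9.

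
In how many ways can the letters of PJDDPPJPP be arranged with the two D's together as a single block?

Treat the 2 copies of D as a single block. The multiset to arrange is then {DD, J, J, P, P, P, P, P}, 8 items in all.
That gives (8)!/(5!·2!) = 168 arrangements.

168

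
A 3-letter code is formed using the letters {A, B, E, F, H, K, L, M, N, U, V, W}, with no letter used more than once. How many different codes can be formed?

1320

With no repetition, fill the 3 letters in order: 12 choices, then 11, down to 10.
That product is 12 × 11 × 10 = 1320.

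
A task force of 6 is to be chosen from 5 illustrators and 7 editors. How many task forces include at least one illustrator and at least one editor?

Unrestricted: C(12,6) = 924 ways to pick any 6 of the 12.
Subtract selections that omit an entire group: no illustrators → C(7,6) = 7; no editors → C(5,6) = 0.
Both groups omitted at once is impossible, so 924 − 7 = 917.

917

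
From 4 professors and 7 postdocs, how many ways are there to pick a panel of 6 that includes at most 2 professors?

Split by how many professors are chosen (0 through 2).
Sum: C(4,0)·C(7,6) + C(4,1)·C(7,5) + C(4,2)·C(7,4) = 7 + 84 + 210 = 301.

301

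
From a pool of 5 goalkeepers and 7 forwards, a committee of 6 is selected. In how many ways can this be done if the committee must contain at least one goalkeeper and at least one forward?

917

With no constraint there are C(12,6) = 924 possible selections.
Selections missing a whole group: no goalkeepers → C(7,6) = 7; no forwards → C(5,6) = 0.
Both groups omitted at once is impossible, so 924 − 7 = 917.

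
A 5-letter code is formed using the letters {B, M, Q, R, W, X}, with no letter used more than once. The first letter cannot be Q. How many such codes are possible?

600

The first letter has 6−1 = 5 choices (anything except Q).
The remaining 4 letters are filled from the other 5 symbols without repetition: 5 × 4 × 3 × 2 = 120.
Total: 5 × 120 = 600.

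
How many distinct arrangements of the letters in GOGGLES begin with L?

With the first slot taken by L, it remains to arrange the other 6 letters (GOGGES).
Those 6 letters have G appearing 3 times, giving (6)!/(3!) = 120.

120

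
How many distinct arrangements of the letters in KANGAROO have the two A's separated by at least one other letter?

There are 8!/(2!·2!) = 10080 arrangements of KANGAROO in total.
If the two A's are adjacent, glue them into one block, leaving 7 items to arrange: (7)!/(2!) = 2520 ways.
Subtracting, 10080 − 2520 = 7560 arrangements keep the A's apart.

7560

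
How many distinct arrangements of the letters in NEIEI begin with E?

12

Fix E in the first position and arrange the remaining 4 letters.
Those 4 letters have I appearing twice, giving (4)!/(2!) = 12.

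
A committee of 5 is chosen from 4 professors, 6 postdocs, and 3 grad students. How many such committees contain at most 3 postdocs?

1176

Split by how many postdocs are chosen (0 through 3).
Sum: C(6,0)·C(7,5) + C(6,1)·C(7,4) + C(6,2)·C(7,3) + C(6,3)·C(7,2) = 21 + 210 + 525 + 420 = 1176.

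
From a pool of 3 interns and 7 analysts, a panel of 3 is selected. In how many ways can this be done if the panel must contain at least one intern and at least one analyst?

Unrestricted: C(10,3) = 120 ways to pick any 3 of the 10.
Selections missing a whole group: no interns → C(7,3) = 35; no analysts → C(3,3) = 1.
Both groups omitted at once is impossible, so 120 − 36 = 84.

84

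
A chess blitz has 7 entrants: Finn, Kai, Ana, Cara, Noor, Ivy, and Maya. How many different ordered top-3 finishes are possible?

This is an ordered selection of 3 from 7: P(7,3).
That gives 7 × 6 × 5 = 210.

210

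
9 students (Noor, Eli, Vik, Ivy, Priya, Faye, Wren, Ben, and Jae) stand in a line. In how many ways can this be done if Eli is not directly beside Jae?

282240

Of the 9! = 362880 arrangements, those with Eli and Jae adjacent number 2 × 8! = 80640 (treat the pair as a block with 2 internal orders).
So 362880 − 80640 = 282240 arrangements keep them apart.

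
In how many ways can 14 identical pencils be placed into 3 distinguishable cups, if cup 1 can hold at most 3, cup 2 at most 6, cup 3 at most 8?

10

Without the upper bounds there are C(16,2) = 120 ways to split 14 among 3 cups.
Subtract solutions that violate a single cap (substitute x_i' = x_i − (cap_i+1)): x_1 ≥ 4 gives C(12,2) = 66; x_2 ≥ 7 gives C(9,2) = 36; x_3 ≥ 9 gives C(7,2) = 21. Together 123.
Add back pairs where two caps are both exceeded: 10 + 3 + 0 = 13.
By inclusion–exclusion the count is 120 − 123 + 13 = 10.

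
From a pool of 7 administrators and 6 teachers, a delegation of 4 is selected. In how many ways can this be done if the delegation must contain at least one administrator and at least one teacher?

With no constraint there are C(13,4) = 715 possible selections.
Subtract selections that omit an entire group: no administrators → C(6,4) = 15; no teachers → C(7,4) = 35.
Both groups omitted at once is impossible, so 715 − 50 = 665.

665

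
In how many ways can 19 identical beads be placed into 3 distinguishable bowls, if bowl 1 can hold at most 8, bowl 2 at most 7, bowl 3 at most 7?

10

By stars and bars, unrestricted non-negative solutions to x_1+…+x_3 = 19 number C(19+2,2) = 210.
Subtract solutions that violate a single cap (substitute x_i' = x_i − (cap_i+1)): x_1 ≥ 9 gives C(12,2) = 66; x_2 ≥ 8 gives C(13,2) = 78; x_3 ≥ 8 gives C(13,2) = 78. Together 222.
Add back pairs where two caps are both exceeded: 6 + 6 + 10 = 22.
By inclusion–exclusion the count is 210 − 222 + 22 = 10.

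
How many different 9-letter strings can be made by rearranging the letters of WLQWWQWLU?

Letter multiplicities in WLQWWQWLU: L×2, Q×2, U×1, W×4.
Dividing 9! = 362880 by 4!·2!·2! = 96 for the repeated letters gives 3780.

3780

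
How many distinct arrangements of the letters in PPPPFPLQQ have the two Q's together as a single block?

336

Treat the 2 copies of Q as a single block. The multiset to arrange is then {QQ, F, L, P, P, P, P, P}, 8 items in all.
That gives (8)!/(5!) = 336 arrangements.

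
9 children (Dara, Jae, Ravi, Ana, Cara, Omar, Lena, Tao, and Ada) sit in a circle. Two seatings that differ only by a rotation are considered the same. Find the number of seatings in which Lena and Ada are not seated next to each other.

All circular seatings of 9 people number (8)! = 40320.
Those with Lena next to Ada: fuse the pair into one unit and seat 8 units around a circle — 2·(7)! = 10080.
Subtracting, 40320 − 10080 = 30240.

30240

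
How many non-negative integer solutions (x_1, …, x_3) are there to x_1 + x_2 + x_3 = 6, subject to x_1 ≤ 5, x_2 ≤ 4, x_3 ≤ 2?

14

By stars and bars, unrestricted non-negative solutions to x_1+…+x_3 = 6 number C(6+2,2) = 28.
Subtract solutions that violate a single cap (substitute x_i' = x_i − (cap_i+1)): x_1 ≥ 6 gives C(2,2) = 1; x_2 ≥ 5 gives C(3,2) = 3; x_3 ≥ 3 gives C(5,2) = 10. Together 14.
No two caps can be exceeded simultaneously, so the pair terms are all 0.
By inclusion–exclusion the count is 28 − 14 + 0 = 14.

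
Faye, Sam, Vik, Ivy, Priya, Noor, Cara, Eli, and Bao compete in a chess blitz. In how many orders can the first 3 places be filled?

This is an ordered selection of 3 from 9: P(9,3).
That gives 9 × 8 × 7 = 504.

504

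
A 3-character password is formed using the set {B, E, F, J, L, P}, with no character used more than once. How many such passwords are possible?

This is a permutation of 3 out of 6: P(6,3) = 6!/3!.
That product is 6 × 5 × 4 = 120.

120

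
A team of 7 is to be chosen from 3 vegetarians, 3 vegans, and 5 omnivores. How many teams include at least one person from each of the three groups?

314

With no constraint there are C(11,7) = 330 possible selections.
Subtract selections that omit an entire group: no vegetarians → C(8,7) = 8; no vegans → C(8,7) = 8; no omnivores → C(6,7) = 0.
Add back selections omitting two groups (i.e. drawn from a single group): C(3,7) + C(3,7) + C(5,7) = 0.
By inclusion–exclusion: 330 − 16 + 0 = 314.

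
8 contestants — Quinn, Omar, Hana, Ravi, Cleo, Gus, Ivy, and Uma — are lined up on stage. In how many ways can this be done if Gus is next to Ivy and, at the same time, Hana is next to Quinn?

2880

Treat {Gus,Ivy} as one block (2 orders) and {Hana,Quinn} as another (2 orders).
That leaves 6 units to arrange: 2 × 2 × 6! = 4 × 720 = 2880.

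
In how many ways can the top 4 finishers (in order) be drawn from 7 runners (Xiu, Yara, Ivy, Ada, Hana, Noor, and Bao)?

840

This is an ordered selection of 4 from 7: P(7,4).
That gives 7 × 6 × 5 × 4 = 840.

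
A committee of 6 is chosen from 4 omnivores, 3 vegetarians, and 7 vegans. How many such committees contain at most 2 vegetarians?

Split by how many vegetarians are chosen (0 through 2).
Sum: C(3,0)·C(11,6) + C(3,1)·C(11,5) + C(3,2)·C(11,4) = 462 + 1386 + 990 = 2838.

2838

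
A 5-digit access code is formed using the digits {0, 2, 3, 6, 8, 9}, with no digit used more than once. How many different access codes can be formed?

With no repetition, fill the 5 digits in order: 6 choices, then 5, down to 2.
That product is 6 × 5 × 4 × 3 × 2 = 720.

720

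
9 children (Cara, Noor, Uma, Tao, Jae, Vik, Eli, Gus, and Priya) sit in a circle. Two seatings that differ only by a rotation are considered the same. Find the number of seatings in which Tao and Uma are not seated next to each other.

30240

All circular seatings of 9 people number (8)! = 40320.
Those with Tao next to Uma: fuse the pair into one unit and seat 8 units around a circle — 2·(7)! = 10080.
Subtracting, 40320 − 10080 = 30240.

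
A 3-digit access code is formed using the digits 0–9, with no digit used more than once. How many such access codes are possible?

This is a permutation of 3 out of 10: P(10,3) = 10!/7!.
That product is 10 × 9 × 8 = 720.

720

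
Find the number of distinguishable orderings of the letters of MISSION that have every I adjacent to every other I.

360

Treat the 2 copies of I as a single block. The multiset to arrange is then {II, M, N, O, S, S}, 6 items in all.
That gives (6)!/(2!) = 360 arrangements.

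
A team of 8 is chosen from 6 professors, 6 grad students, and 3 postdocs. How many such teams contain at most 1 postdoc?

Split by how many postdocs are chosen (0 through 1).
Sum: C(3,0)·C(12,8) + C(3,1)·C(12,7) = 495 + 2376 = 2871.

2871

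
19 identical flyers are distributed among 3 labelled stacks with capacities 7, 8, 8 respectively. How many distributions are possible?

Ignoring the caps, the number of non-negative solutions to x_1+…+x_3 = 19 is C(21,2) = 210.
Subtract solutions that violate a single cap (substitute x_i' = x_i − (cap_i+1)): x_1 ≥ 8 gives C(13,2) = 78; x_2 ≥ 9 gives C(12,2) = 66; x_3 ≥ 9 gives C(12,2) = 66. Together 210.
Add back pairs where two caps are both exceeded: 6 + 6 + 3 = 15.
By inclusion–exclusion the count is 210 − 210 + 15 = 15.

15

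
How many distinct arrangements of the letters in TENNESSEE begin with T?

420

Fix T in the first position and arrange the remaining 8 letters.
Those 8 letters have E appearing 4 times, N appearing twice, and S appearing twice, giving (8)!/(4!·2!·2!) = 420.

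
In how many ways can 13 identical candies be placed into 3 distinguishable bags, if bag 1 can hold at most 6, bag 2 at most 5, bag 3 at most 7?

21

Without the upper bounds there are C(15,2) = 105 ways to split 13 among 3 bags.
Subtract solutions that violate a single cap (substitute x_i' = x_i − (cap_i+1)): x_1 ≥ 7 gives C(8,2) = 28; x_2 ≥ 6 gives C(9,2) = 36; x_3 ≥ 8 gives C(7,2) = 21. Together 85.
Add back pairs where two caps are both exceeded: 1 + 0 + 0 = 1.
By inclusion–exclusion the count is 105 − 85 + 1 = 21.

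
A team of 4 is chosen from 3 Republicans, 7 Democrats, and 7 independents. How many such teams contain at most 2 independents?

Split by how many independents are chosen (0 through 2).
Sum: C(7,0)·C(10,4) + C(7,1)·C(10,3) + C(7,2)·C(10,2) = 210 + 840 + 945 = 1995.

1995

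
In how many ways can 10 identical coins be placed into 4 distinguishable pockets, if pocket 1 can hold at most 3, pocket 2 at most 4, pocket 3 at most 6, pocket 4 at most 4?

79

Ignoring the caps, the number of non-negative solutions to x_1+…+x_4 = 10 is C(13,3) = 286.
Subtract solutions that violate a single cap (substitute x_i' = x_i − (cap_i+1)): x_1 ≥ 4 gives C(9,3) = 84; x_2 ≥ 5 gives C(8,3) = 56; x_3 ≥ 7 gives C(6,3) = 20; x_4 ≥ 5 gives C(8,3) = 56. Together 216.
Add back pairs where two caps are both exceeded: 4 + 0 + 4 + 0 + 1 + 0 = 9.
By inclusion–exclusion the count is 286 − 216 + 9 = 79.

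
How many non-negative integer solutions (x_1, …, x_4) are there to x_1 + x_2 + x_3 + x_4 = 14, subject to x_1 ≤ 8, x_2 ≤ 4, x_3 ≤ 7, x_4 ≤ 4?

145

By stars and bars, unrestricted non-negative solutions to x_1+…+x_4 = 14 number C(14+3,3) = 680.
Subtract solutions that violate a single cap (substitute x_i' = x_i − (cap_i+1)): x_1 ≥ 9 gives C(8,3) = 56; x_2 ≥ 5 gives C(12,3) = 220; x_3 ≥ 8 gives C(9,3) = 84; x_4 ≥ 5 gives C(12,3) = 220. Together 580.
Add back pairs where two caps are both exceeded: 1 + 0 + 1 + 4 + 35 + 4 = 45.
By inclusion–exclusion the count is 680 − 580 + 45 = 145.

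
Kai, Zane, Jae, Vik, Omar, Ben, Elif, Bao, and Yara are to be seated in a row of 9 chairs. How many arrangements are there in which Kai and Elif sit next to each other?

Glue Kai and Elif into one block (2 internal orders), leaving 8 units to arrange in a row.
So the count is 2·(8)! = 80640.

80640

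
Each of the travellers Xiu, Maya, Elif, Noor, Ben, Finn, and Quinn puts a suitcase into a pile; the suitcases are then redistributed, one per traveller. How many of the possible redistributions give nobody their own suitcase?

This is the derangement count D_7: permutations of 7 items with no fixed point.
By inclusion–exclusion this is Σ_{j=0}^{7} (−1)^j C(7,j)·(7−j)!.
Computing: 5040 − 5040 + 2520 − 840 + 210 − 42 + 7 − 1 = 1854.

1854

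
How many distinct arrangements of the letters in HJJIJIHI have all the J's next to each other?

60

Treat the 3 copies of J as a single block. The multiset to arrange is then {JJJ, H, H, I, I, I}, 6 items in all.
That gives (6)!/(3!·2!) = 60 arrangements.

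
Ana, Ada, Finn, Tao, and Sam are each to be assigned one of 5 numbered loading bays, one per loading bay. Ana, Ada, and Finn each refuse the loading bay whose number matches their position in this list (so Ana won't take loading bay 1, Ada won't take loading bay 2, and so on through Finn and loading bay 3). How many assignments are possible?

Let Aᵢ (for i ∈ {1, 2, 3}) be the placements that put person i in their forbidden loading bay. Any j of these fix j positions, leaving (5−j)! ways to fill the rest, and there are C(3,j) ways to pick which j.
By inclusion–exclusion, the number of valid placements is Σ_{j=0}^{3} (−1)^j C(3,j)·(5−j)!.
Computing: 120 − 72 + 18 − 2 = 64.

64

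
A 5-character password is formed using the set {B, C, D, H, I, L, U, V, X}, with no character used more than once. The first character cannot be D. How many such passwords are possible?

The first character has 9−1 = 8 choices (anything except D).
The remaining 4 characters are filled from the other 8 symbols without repetition: 8 × 7 × 6 × 5 = 1680.
Total: 8 × 1680 = 13440.

13440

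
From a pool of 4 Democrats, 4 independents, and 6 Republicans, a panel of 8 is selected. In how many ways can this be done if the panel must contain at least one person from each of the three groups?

With no constraint there are C(14,8) = 3003 possible selections.
Selections missing a whole group: no Democrats → C(10,8) = 45; no independents → C(10,8) = 45; no Republicans → C(8,8) = 1.
Add back selections omitting two groups (i.e. drawn from a single group): C(4,8) + C(4,8) + C(6,8) = 0.
By inclusion–exclusion: 3003 − 91 + 0 = 2912.

2912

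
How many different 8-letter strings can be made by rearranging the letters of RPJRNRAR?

1680

Letter multiplicities in RPJRNRAR: A×1, J×1, N×1, P×1, R×4.
Dividing 8! = 40320 by 4! = 24 for the repeated letters gives 1680.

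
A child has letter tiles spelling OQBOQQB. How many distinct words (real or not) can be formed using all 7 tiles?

OQBOQQB has 7 letters with B appearing twice, O appearing twice, and Q appearing 3 times.
So there are 7! / (3!·2!·2!) = 210 distinguishable arrangements.

210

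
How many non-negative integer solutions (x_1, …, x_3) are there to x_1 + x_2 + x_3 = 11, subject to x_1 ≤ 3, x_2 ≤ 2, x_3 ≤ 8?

6

Ignoring the caps, the number of non-negative solutions to x_1+…+x_3 = 11 is C(13,2) = 78.
Subtract solutions that violate a single cap (substitute x_i' = x_i − (cap_i+1)): x_1 ≥ 4 gives C(9,2) = 36; x_2 ≥ 3 gives C(10,2) = 45; x_3 ≥ 9 gives C(4,2) = 6. Together 87.
Add back pairs where two caps are both exceeded: 15 + 0 + 0 = 15.
By inclusion–exclusion the count is 78 − 87 + 15 = 6.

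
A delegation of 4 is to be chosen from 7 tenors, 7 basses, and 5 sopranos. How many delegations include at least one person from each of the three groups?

1960

Total 4-person selections from all 19: C(19,4) = 3876.
Subtract selections that omit an entire group: no tenors → C(12,4) = 495; no basses → C(12,4) = 495; no sopranos → C(14,4) = 1001.
Add back selections omitting two groups (i.e. drawn from a single group): C(7,4) + C(7,4) + C(5,4) = 75.
By inclusion–exclusion: 3876 − 1991 + 75 = 1960.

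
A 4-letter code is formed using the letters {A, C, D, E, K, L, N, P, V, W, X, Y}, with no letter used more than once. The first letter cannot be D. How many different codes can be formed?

The first letter has 12−1 = 11 choices (anything except D).
The remaining 3 letters are filled from the other 11 symbols without repetition: 11 × 10 × 9 = 990.
Total: 11 × 990 = 10890.

10890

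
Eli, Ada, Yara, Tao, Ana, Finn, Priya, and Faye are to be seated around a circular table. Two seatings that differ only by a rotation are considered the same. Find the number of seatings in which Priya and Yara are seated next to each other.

Treat {Priya, Yara} as one unit (2 internal orders) and seat the resulting 7 units around the table: (6)! circular arrangements.
So 2 × (6)! = 2 × 720 = 1440.

1440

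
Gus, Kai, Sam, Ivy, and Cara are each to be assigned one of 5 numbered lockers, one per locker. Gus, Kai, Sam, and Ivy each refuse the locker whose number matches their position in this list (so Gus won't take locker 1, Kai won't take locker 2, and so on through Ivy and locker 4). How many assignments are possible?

Let Aᵢ (for 1 ≤ i ≤ 4) be the placements that put person i in their forbidden locker. Any j of these fix j positions, leaving (5−j)! ways to fill the rest, and there are C(4,j) ways to pick which j.
By inclusion–exclusion, the number of valid placements is Σ_{j=0}^{4} (−1)^j C(4,j)·(5−j)!.
Computing: 120 − 96 + 36 − 8 + 1 = 53.

53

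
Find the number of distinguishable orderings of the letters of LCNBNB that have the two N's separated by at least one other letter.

120

Total arrangements of LCNBNB: 6!/(2!·2!) = 180.
Arrangements with the N's together: treat NN as one letter, giving (5)!/(2!) = 60.
Hence 180 − 60 = 120.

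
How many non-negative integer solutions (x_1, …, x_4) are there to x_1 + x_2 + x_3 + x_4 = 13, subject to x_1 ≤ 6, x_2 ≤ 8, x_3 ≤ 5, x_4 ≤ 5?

Ignoring the caps, the number of non-negative solutions to x_1+…+x_4 = 13 is C(16,3) = 560.
Subtract solutions that violate a single cap (substitute x_i' = x_i − (cap_i+1)): x_1 ≥ 7 gives C(9,3) = 84; x_2 ≥ 9 gives C(7,3) = 35; x_3 ≥ 6 gives C(10,3) = 120; x_4 ≥ 6 gives C(10,3) = 120. Together 359.
Add back pairs where two caps are both exceeded: 0 + 1 + 1 + 0 + 0 + 4 = 6.
By inclusion–exclusion the count is 560 − 359 + 6 = 207.

207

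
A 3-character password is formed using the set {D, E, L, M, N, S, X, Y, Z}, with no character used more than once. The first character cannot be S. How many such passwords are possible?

The first character has 9−1 = 8 choices (anything except S).
The remaining 2 characters are filled from the other 8 symbols without repetition: 8 × 7 = 56.
Total: 8 × 56 = 448.

448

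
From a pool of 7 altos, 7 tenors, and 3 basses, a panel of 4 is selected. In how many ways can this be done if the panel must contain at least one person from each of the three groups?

1029

Total 4-person selections from all 17: C(17,4) = 2380.
Selections missing a whole group: no altos → C(10,4) = 210; no tenors → C(10,4) = 210; no basses → C(14,4) = 1001.
Add back selections omitting two groups (i.e. drawn from a single group): C(7,4) + C(7,4) + C(3,4) = 70.
By inclusion–exclusion: 2380 − 1421 + 70 = 1029.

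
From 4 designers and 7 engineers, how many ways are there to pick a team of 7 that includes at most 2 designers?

155

Split by how many designers are chosen (0 through 2).
Sum: C(4,0)·C(7,7) + C(4,1)·C(7,6) + C(4,2)·C(7,5) = 1 + 28 + 126 = 155.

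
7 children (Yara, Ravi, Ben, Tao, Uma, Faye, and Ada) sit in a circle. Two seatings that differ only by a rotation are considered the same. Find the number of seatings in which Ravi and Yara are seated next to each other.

Glue Ravi and Yara into a block (2 internal orders). Seating 6 units around a circle gives (5)! arrangements.
So 2 × (5)! = 2 × 120 = 240.

240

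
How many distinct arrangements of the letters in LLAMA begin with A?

12

Fix A in the first position and arrange the remaining 4 letters.
Those 4 letters have L appearing twice, giving (4)!/(2!) = 12.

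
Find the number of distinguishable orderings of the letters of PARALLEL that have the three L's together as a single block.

Treat the 3 copies of L as a single block. The multiset to arrange is then {LLL, A, A, E, P, R}, 6 items in all.
That gives (6)!/(2!) = 360 arrangements.

360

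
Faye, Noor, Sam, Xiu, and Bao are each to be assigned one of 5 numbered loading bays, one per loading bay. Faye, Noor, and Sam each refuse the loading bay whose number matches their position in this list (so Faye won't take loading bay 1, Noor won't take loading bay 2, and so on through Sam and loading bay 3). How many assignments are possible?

64

Let Aᵢ (for i ∈ {1, 2, 3}) be the placements that put person i in their forbidden loading bay. Any j of these fix j positions, leaving (5−j)! ways to fill the rest, and there are C(3,j) ways to pick which j.
By inclusion–exclusion, the number of valid placements is Σ_{j=0}^{3} (−1)^j C(3,j)·(5−j)!.
Computing: 120 − 72 + 18 − 2 = 64.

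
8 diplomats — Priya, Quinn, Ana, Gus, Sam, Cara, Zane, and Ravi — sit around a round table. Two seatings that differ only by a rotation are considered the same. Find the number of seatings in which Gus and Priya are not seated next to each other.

Without the restriction there are (7)! = 5040 seatings.
Those with Gus next to Priya: fuse the pair into one unit and seat 7 units around a circle — 2·(6)! = 1440.
Subtracting, 5040 − 1440 = 3600.

3600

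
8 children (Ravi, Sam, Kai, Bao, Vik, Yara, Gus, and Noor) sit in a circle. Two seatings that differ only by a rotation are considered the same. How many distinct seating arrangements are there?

Fix one person's seat to break rotational symmetry; the remaining 7 people can be arranged in (7)! = 5040 ways.

5040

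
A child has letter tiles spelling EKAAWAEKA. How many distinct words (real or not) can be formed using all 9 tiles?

3780

EKAAWAEKA has 9 letters with A appearing 4 times, E appearing twice, and K appearing twice.
The number of distinct arrangements is 9!/(4!·2!·2!) = 362880/96 = 3780.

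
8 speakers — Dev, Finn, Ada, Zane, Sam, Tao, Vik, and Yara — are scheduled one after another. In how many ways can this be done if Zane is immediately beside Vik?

Place the 6 others and the Zane-Vik pair as 7 objects in a line; the pair has 2 internal arrangements.
So the count is 2·(7)! = 10080.

10080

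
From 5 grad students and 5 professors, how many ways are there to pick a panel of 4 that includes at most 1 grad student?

55

Split by how many grad students are chosen (0 through 1).
Sum: C(5,0)·C(5,4) + C(5,1)·C(5,3) = 5 + 50 = 55.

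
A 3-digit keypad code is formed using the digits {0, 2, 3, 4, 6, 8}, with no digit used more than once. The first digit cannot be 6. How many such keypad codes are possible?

100

The first digit has 6−1 = 5 choices (anything except 6).
The remaining 2 digits are filled from the other 5 symbols without repetition: 5 × 4 = 20.
Total: 5 × 20 = 100.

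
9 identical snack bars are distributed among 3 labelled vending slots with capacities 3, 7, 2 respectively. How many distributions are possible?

9

By stars and bars, unrestricted non-negative solutions to x_1+…+x_3 = 9 number C(9+2,2) = 55.
Subtract solutions that violate a single cap (substitute x_i' = x_i − (cap_i+1)): x_1 ≥ 4 gives C(7,2) = 21; x_2 ≥ 8 gives C(3,2) = 3; x_3 ≥ 3 gives C(8,2) = 28. Together 52.
Add back pairs where two caps are both exceeded: 0 + 6 + 0 = 6.
By inclusion–exclusion the count is 55 − 52 + 6 = 9.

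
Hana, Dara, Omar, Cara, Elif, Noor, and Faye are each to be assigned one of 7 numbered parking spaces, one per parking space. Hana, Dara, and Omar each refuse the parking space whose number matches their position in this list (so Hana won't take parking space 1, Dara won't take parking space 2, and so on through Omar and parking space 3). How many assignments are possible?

3216

Let Aᵢ (for i ∈ {1, 2, 3}) be the placements that put person i in their forbidden parking space. Any j of these fix j positions, leaving (7−j)! ways to fill the rest, and there are C(3,j) ways to pick which j.
By inclusion–exclusion, the number of valid placements is Σ_{j=0}^{3} (−1)^j C(3,j)·(7−j)!.
Computing: 5040 − 2160 + 360 − 24 = 3216.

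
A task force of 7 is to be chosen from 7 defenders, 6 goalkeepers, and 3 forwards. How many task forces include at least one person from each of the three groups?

With no constraint there are C(16,7) = 11440 possible selections.
Selections missing a whole group: no defenders → C(9,7) = 36; no goalkeepers → C(10,7) = 120; no forwards → C(13,7) = 1716.
Add back selections omitting two groups (i.e. drawn from a single group): C(7,7) + C(6,7) + C(3,7) = 1.
By inclusion–exclusion: 11440 − 1872 + 1 = 9569.

9569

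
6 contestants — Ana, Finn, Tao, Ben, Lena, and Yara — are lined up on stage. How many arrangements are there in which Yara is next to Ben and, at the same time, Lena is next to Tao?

96

Treat {Yara,Ben} as one block (2 orders) and {Lena,Tao} as another (2 orders).
That leaves 4 units to arrange: 2 × 2 × 4! = 4 × 24 = 96.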